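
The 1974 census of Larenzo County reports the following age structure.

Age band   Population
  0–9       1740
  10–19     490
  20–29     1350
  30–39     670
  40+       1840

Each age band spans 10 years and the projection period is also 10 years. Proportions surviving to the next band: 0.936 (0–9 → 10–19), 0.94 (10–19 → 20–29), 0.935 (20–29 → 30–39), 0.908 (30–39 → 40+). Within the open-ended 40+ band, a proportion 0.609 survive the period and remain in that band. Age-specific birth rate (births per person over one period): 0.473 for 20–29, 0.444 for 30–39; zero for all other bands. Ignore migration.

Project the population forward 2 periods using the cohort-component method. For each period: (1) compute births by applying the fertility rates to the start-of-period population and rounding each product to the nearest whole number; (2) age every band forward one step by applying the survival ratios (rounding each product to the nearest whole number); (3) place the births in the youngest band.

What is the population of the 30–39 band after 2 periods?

431

Let band 1 be 0–9 through band 5 = 40+.
Period 1:
Births: 1350 × 0.473 = 639 ; 670 × 0.444 = 297 — total 936
Band 2: 1740 × 0.936 = 1629
Band 3: 490 × 0.94 = 461
Band 4: 1350 × 0.935 = 1262
Band 5: 670 × 0.908 + 1840 × 0.609 = 608 + 1121 = 1729
Population now: 0–9=936, 10–19=1629, 20–29=461, 30–39=1262, 40+=1729
Period 2:
Births: 461 × 0.473 = 218 ; 1262 × 0.444 = 560 — total 778
Band 2: 936 × 0.936 = 876
Band 3: 1629 × 0.94 = 1531
Band 4: 461 × 0.935 = 431
Band 5: 1262 × 0.908 + 1729 × 0.609 = 1146 + 1053 = 2199
Population now: 0–9=778, 10–19=876, 20–29=1531, 30–39=431, 40+=2199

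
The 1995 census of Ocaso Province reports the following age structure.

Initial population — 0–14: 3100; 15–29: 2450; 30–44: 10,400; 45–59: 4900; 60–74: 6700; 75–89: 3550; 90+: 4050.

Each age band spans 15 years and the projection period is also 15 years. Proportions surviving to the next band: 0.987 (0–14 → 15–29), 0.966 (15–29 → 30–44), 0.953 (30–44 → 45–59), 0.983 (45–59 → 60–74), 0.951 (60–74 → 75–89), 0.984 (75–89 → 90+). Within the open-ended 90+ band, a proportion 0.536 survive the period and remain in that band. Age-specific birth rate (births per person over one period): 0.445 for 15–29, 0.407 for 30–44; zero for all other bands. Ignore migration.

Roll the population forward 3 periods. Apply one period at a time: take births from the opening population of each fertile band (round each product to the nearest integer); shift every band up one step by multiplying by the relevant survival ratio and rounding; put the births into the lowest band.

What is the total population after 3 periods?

34708

Period 1:
Births: 2450 × 0.445 = 1090  |  10400 × 0.407 = 4233 → total 5323
15–29: 3100 × 0.987 = 3060
30–44: 2450 × 0.966 = 2367
45–59: 10400 × 0.953 = 9911
60–74: 4900 × 0.983 = 4817
75–89: 6700 × 0.951 = 6372
90+: 3550 × 0.984 + 4050 × 0.536 = 3493 + 2171 = 5664
Population now: 0–14=5323, 15–29=3060, 30–44=2367, 45–59=9911, 60–74=4817, 75–89=6372, 90+=5664
Period 2:
Births: 3060 × 0.445 = 1362  |  2367 × 0.407 = 963 → total 2325
15–29: 5323 × 0.987 = 5254
30–44: 3060 × 0.966 = 2956
45–59: 2367 × 0.953 = 2256
60–74: 9911 × 0.983 = 9743
75–89: 4817 × 0.951 = 4581
90+: 6372 × 0.984 + 5664 × 0.536 = 6270 + 3036 = 9306
Population now: 0–14=2325, 15–29=5254, 30–44=2956, 45–59=2256, 60–74=9743, 75–89=4581, 90+=9306
Period 3:
Births: 5254 × 0.445 = 2338  |  2956 × 0.407 = 1203 → total 3541
15–29: 2325 × 0.987 = 2295
30–44: 5254 × 0.966 = 5075
45–59: 2956 × 0.953 = 2817
60–74: 2256 × 0.983 = 2218
75–89: 9743 × 0.951 = 9266
90+: 4581 × 0.984 + 9306 × 0.536 = 4508 + 4988 = 9496
Population now: 0–14=3541, 15–29=2295, 30–44=5075, 45–59=2817, 60–74=2218, 75–89=9266, 90+=9496
Total after period 3: 3541 + 2295 + 5075 + 2817 + 2218 + 9266 + 9496 = 34708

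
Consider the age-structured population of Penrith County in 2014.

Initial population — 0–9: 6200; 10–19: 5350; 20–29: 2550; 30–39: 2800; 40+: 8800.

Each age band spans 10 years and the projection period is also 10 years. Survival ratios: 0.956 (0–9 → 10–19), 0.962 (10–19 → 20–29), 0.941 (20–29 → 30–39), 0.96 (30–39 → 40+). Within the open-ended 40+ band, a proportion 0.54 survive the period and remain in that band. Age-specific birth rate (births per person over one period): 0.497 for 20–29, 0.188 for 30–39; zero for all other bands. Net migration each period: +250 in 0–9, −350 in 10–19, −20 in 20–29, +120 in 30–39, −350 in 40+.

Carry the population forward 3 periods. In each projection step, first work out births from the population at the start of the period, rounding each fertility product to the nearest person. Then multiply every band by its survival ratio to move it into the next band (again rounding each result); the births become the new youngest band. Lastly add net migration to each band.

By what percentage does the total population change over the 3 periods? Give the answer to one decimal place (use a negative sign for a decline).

[period 1]
Births: 2550 × 0.497 = 1267, 2800 × 0.188 = 526 — total 1793
10–19: 6200 × 0.956 = 5927
20–29: 5350 × 0.962 = 5147
30–39: 2550 × 0.941 = 2400
40+: 2800 × 0.96 + 8800 × 0.54 = 2688 + 4752 = 7440
Net migration: 0–9 + 250 → 2043; 10–19 − 350 → 5577; 20–29 − 20 → 5127; 30–39 + 120 → 2520; 40+ − 350 → 7090
End of period: [2043, 5577, 5127, 2520, 7090]
[period 2]
Births: 5127 × 0.497 = 2548, 2520 × 0.188 = 474 — total 3022
10–19: 2043 × 0.956 = 1953
20–29: 5577 × 0.962 = 5365
30–39: 5127 × 0.941 = 4825
40+: 2520 × 0.96 + 7090 × 0.54 = 2419 + 3829 = 6248
Net migration: 0–9 + 250 → 3272; 10–19 − 350 → 1603; 20–29 − 20 → 5345; 30–39 + 120 → 4945; 40+ − 350 → 5898
End of period: [3272, 1603, 5345, 4945, 5898]
[period 3]
Births: 5345 × 0.497 = 2656, 4945 × 0.188 = 930 — total 3586
10–19: 3272 × 0.956 = 3128
20–29: 1603 × 0.962 = 1542
30–39: 5345 × 0.941 = 5030
40+: 4945 × 0.96 + 5898 × 0.54 = 4747 + 3185 = 7932
Net migration: 0–9 + 250 → 3836; 10–19 − 350 → 2778; 20–29 − 20 → 1522; 30–39 + 120 → 5150; 40+ − 350 → 7582
End of period: [3836, 2778, 1522, 5150, 7582]
Total: 25700 → 20868; change = -4832; percentage change = -18.8%

-18.8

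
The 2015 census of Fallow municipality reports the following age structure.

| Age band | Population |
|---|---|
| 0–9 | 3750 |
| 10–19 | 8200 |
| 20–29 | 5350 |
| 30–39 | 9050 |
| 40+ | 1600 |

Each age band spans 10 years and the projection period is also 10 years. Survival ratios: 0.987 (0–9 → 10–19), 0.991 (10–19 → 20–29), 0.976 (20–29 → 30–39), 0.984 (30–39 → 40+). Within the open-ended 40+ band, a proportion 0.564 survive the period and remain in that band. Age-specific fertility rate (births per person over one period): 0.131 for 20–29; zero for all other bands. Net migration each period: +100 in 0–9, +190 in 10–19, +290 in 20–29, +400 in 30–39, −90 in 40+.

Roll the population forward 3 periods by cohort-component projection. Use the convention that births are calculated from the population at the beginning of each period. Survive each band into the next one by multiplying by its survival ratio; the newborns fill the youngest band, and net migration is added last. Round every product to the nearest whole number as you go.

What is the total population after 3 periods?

22273

After projecting period 1:
Births: 5350 × 0.131 = 701
10–19: 3750 × 0.987 = 3701
20–29: 8200 × 0.991 = 8126
30–39: 5350 × 0.976 = 5222
40+: 9050 × 0.984 + 1600 × 0.564 = 8905 + 902 = 9807
Net migration: 0–9 + 100 → 801; 10–19 + 190 → 3891; 20–29 + 290 → 8416; 30–39 + 400 → 5622; 40+ − 90 → 9717
Giving 801 / 3891 / 8416 / 5622 / 9717.
After projecting period 2:
Births: 8416 × 0.131 = 1102
10–19: 801 × 0.987 = 791
20–29: 3891 × 0.991 = 3856
30–39: 8416 × 0.976 = 8214
40+: 5622 × 0.984 + 9717 × 0.564 = 5532 + 5480 = 11012
Net migration: 0–9 + 100 → 1202; 10–19 + 190 → 981; 20–29 + 290 → 4146; 30–39 + 400 → 8614; 40+ − 90 → 10922
Giving 1202 / 981 / 4146 / 8614 / 10922.
After projecting period 3:
Births: 4146 × 0.131 = 543
10–19: 1202 × 0.987 = 1186
20–29: 981 × 0.991 = 972
30–39: 4146 × 0.976 = 4046
40+: 8614 × 0.984 + 10922 × 0.564 = 8476 + 6160 = 14636
Net migration: 0–9 + 100 → 643; 10–19 + 190 → 1376; 20–29 + 290 → 1262; 30–39 + 400 → 4446; 40+ − 90 → 14546
Giving 643 / 1376 / 1262 / 4446 / 14546.
Total after period 3: 643 + 1376 + 1262 + 4446 + 14546 = 22273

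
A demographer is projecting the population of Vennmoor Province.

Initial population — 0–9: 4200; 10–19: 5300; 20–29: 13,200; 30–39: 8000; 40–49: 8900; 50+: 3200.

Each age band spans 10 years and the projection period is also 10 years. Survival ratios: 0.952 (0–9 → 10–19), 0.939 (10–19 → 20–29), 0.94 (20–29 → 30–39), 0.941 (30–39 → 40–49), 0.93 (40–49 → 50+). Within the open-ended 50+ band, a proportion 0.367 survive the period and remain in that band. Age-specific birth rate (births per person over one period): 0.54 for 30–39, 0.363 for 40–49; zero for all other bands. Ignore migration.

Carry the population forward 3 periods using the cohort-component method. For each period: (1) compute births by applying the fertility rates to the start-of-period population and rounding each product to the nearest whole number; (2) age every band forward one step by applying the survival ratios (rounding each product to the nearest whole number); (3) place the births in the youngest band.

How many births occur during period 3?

Call the bands 1 to 6, youngest first.
— Period 1 —
Births: 8000 * 0.54 = 4320 ; 8900 * 0.363 = 3231 ⇒ total 7551
Band 2: 4200 * 0.952 = 3998
Band 3: 5300 * 0.939 = 4977
Band 4: 13200 * 0.94 = 12408
Band 5: 8000 * 0.941 = 7528
Band 6: 8900 * 0.93 + 3200 * 0.367 = 8277 + 1174 = 9451
Giving 7551 / 3998 / 4977 / 12408 / 7528 / 9451.
— Period 2 —
Births: 12408 * 0.54 = 6700 ; 7528 * 0.363 = 2733 ⇒ total 9433
Band 2: 7551 * 0.952 = 7189
Band 3: 3998 * 0.939 = 3754
Band 4: 4977 * 0.94 = 4678
Band 5: 12408 * 0.941 = 11676
Band 6: 7528 * 0.93 + 9451 * 0.367 = 7001 + 3469 = 10470
Giving 9433 / 7189 / 3754 / 4678 / 11676 / 10470.
— Period 3 —
Births: 4678 * 0.54 = 2526 ; 11676 * 0.363 = 4238 ⇒ total 6764
Band 2: 9433 * 0.952 = 8980
Band 3: 7189 * 0.939 = 6750
Band 4: 3754 * 0.94 = 3529
Band 5: 4678 * 0.941 = 4402
Band 6: 11676 * 0.93 + 10470 * 0.367 = 10859 + 3842 = 14701
Giving 6764 / 8980 / 6750 / 3529 / 4402 / 14701.

6764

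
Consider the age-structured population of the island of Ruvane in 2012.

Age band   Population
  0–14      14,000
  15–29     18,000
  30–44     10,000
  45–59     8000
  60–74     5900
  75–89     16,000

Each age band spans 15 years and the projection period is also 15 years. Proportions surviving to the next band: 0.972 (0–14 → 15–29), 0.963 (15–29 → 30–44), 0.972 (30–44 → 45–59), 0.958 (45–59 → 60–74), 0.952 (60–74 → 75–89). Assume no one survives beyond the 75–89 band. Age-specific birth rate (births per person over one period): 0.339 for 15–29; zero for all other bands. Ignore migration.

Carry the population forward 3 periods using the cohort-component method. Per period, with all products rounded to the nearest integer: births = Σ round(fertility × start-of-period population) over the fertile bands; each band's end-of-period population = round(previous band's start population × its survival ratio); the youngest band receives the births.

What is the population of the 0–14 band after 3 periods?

After projecting period 1:
Births: 18000 * 0.339 = 6102
15–29: 14000 * 0.972 = 13608
30–44: 18000 * 0.963 = 17334
45–59: 10000 * 0.972 = 9720
60–74: 8000 * 0.958 = 7664
75–89: 5900 * 0.952 = 5617
Giving 6102 / 13608 / 17334 / 9720 / 7664 / 5617.
After projecting period 2:
Births: 13608 * 0.339 = 4613
15–29: 6102 * 0.972 = 5931
30–44: 13608 * 0.963 = 13105
45–59: 17334 * 0.972 = 16849
60–74: 9720 * 0.958 = 9312
75–89: 7664 * 0.952 = 7296
Giving 4613 / 5931 / 13105 / 16849 / 9312 / 7296.
After projecting period 3:
Births: 5931 * 0.339 = 2011
15–29: 4613 * 0.972 = 4484
30–44: 5931 * 0.963 = 5712
45–59: 13105 * 0.972 = 12738
60–74: 16849 * 0.958 = 16141
75–89: 9312 * 0.952 = 8865
Giving 2011 / 4484 / 5712 / 12738 / 16141 / 8865.

2011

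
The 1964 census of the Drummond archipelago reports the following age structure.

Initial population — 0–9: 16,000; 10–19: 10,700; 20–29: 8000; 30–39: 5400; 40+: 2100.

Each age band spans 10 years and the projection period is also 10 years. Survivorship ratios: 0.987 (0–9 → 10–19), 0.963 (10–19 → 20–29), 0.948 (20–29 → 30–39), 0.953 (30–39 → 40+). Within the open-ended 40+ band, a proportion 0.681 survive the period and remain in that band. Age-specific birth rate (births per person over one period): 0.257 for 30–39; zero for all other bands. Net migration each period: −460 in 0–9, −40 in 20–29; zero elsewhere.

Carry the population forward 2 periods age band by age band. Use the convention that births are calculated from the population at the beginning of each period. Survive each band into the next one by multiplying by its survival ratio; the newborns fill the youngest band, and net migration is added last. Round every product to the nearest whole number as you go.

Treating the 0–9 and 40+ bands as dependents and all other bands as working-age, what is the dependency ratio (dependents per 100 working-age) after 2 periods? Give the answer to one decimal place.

Numbering the groups 1..5 from youngest to oldest:
Period 1:
Births: 5400 × 0.257 = 1388
Group 2: 16000 × 0.987 = 15792
Group 3: 10700 × 0.963 = 10304
Group 4: 8000 × 0.948 = 7584
Group 5: 5400 × 0.953 + 2100 × 0.681 = 5146 + 1430 = 6576
Net migration: Group 1 − 460 → 928; Group 3 − 40 → 10264
Population now: 0–9=928, 10–19=15792, 20–29=10264, 30–39=7584, 40+=6576
Period 2:
Births: 7584 × 0.257 = 1949
Group 2: 928 × 0.987 = 916
Group 3: 15792 × 0.963 = 15208
Group 4: 10264 × 0.948 = 9730
Group 5: 7584 × 0.953 + 6576 × 0.681 = 7228 + 4478 = 11706
Net migration: Group 1 − 460 → 1489; Group 3 − 40 → 15168
Population now: 0–9=1489, 10–19=916, 20–29=15168, 30–39=9730, 40+=11706
Dependents (band 0–9 + band 40+) = 1489 + 11706 = 13195; working-age = 25814; ratio = 13195/25814 × 100 = 51.1

51.1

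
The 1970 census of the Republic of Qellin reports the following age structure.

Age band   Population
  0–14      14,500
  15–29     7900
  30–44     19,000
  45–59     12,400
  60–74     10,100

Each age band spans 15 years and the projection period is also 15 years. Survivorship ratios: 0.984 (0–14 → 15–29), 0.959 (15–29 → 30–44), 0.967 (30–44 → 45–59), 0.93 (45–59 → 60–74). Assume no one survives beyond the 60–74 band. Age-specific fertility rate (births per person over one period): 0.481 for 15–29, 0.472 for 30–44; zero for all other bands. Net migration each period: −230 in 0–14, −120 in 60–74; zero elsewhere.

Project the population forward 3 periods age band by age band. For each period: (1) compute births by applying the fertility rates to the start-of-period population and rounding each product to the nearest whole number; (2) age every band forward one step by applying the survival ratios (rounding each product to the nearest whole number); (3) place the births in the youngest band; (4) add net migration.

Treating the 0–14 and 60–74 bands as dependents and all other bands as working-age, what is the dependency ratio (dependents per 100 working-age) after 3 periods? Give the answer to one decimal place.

53.7

Call the groups 1 to 5, youngest first.
[period 1]
Births: 7900 × 0.481 = 3800 ; 19000 × 0.472 = 8968 — total 12768
Group 2: 14500 × 0.984 = 14268
Group 3: 7900 × 0.959 = 7576
Group 4: 19000 × 0.967 = 18373
Group 5: 12400 × 0.93 = 11532
Net migration: Group 1 − 230 → 12538; Group 5 − 120 → 11412
End of period: [12538, 14268, 7576, 18373, 11412]
[period 2]
Births: 14268 × 0.481 = 6863 ; 7576 × 0.472 = 3576 — total 10439
Group 2: 12538 × 0.984 = 12337
Group 3: 14268 × 0.959 = 13683
Group 4: 7576 × 0.967 = 7326
Group 5: 18373 × 0.93 = 17087
Net migration: Group 1 − 230 → 10209; Group 5 − 120 → 16967
End of period: [10209, 12337, 13683, 7326, 16967]
[period 3]
Births: 12337 × 0.481 = 5934 ; 13683 × 0.472 = 6458 — total 12392
Group 2: 10209 × 0.984 = 10046
Group 3: 12337 × 0.959 = 11831
Group 4: 13683 × 0.967 = 13231
Group 5: 7326 × 0.93 = 6813
Net migration: Group 1 − 230 → 12162; Group 5 − 120 → 6693
End of period: [12162, 10046, 11831, 13231, 6693]
Dependents (band 0–14 + band 60–74) = 12162 + 6693 = 18855; working-age = 35108; ratio = 18855/35108 × 100 = 53.7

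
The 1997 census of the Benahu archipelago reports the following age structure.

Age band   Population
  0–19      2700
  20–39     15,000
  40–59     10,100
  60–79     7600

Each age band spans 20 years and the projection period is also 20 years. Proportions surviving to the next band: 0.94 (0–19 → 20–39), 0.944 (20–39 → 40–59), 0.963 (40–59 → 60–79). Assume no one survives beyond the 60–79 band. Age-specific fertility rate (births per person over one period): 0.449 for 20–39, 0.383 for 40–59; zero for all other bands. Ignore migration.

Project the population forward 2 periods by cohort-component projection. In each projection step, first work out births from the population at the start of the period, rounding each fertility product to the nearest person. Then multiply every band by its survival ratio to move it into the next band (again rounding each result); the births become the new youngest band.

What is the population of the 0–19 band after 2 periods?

6563

Period 1:
Births: 15000 × 0.449 = 6735 ; 10100 × 0.383 = 3868 → total 10603
20–39: 2700 × 0.94 = 2538
40–59: 15000 × 0.944 = 14160
60–79: 10100 × 0.963 = 9726
Population now: 0–19=10603, 20–39=2538, 40–59=14160, 60–79=9726
Period 2:
Births: 2538 × 0.449 = 1140 ; 14160 × 0.383 = 5423 → total 6563
20–39: 10603 × 0.94 = 9967
40–59: 2538 × 0.944 = 2396
60–79: 14160 × 0.963 = 13636
Population now: 0–19=6563, 20–39=9967, 40–59=2396, 60–79=13636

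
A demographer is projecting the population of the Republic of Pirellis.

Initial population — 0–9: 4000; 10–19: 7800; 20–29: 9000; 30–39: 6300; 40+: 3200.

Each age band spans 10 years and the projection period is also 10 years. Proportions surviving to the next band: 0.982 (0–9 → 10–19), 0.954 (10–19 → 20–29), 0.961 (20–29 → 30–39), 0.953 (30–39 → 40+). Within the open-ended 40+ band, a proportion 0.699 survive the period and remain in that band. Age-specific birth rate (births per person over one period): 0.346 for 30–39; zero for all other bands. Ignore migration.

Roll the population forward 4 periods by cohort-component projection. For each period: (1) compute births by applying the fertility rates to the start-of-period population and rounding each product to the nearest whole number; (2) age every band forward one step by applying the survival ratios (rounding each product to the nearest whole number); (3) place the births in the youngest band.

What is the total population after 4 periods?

23479

Numbering the groups 1..5 from youngest to oldest:
— Period 1 —
Births: 6300 × 0.346 = 2180
Group 2: 4000 × 0.982 = 3928
Group 3: 7800 × 0.954 = 7441
Group 4: 9000 × 0.961 = 8649
Group 5: 6300 × 0.953 + 3200 × 0.699 = 6004 + 2237 = 8241
Giving 2180 / 3928 / 7441 / 8649 / 8241.
— Period 2 —
Births: 8649 × 0.346 = 2993
Group 2: 2180 × 0.982 = 2141
Group 3: 3928 × 0.954 = 3747
Group 4: 7441 × 0.961 = 7151
Group 5: 8649 × 0.953 + 8241 × 0.699 = 8242 + 5760 = 14002
Giving 2993 / 2141 / 3747 / 7151 / 14002.
— Period 3 —
Births: 7151 × 0.346 = 2474
Group 2: 2993 × 0.982 = 2939
Group 3: 2141 × 0.954 = 2043
Group 4: 3747 × 0.961 = 3601
Group 5: 7151 × 0.953 + 14002 × 0.699 = 6815 + 9787 = 16602
Giving 2474 / 2939 / 2043 / 3601 / 16602.
— Period 4 —
Births: 3601 × 0.346 = 1246
Group 2: 2474 × 0.982 = 2429
Group 3: 2939 × 0.954 = 2804
Group 4: 2043 × 0.961 = 1963
Group 5: 3601 × 0.953 + 16602 × 0.699 = 3432 + 11605 = 15037
Giving 1246 / 2429 / 2804 / 1963 / 15037.
Total after period 4: 1246 + 2429 + 2804 + 1963 + 15037 = 23479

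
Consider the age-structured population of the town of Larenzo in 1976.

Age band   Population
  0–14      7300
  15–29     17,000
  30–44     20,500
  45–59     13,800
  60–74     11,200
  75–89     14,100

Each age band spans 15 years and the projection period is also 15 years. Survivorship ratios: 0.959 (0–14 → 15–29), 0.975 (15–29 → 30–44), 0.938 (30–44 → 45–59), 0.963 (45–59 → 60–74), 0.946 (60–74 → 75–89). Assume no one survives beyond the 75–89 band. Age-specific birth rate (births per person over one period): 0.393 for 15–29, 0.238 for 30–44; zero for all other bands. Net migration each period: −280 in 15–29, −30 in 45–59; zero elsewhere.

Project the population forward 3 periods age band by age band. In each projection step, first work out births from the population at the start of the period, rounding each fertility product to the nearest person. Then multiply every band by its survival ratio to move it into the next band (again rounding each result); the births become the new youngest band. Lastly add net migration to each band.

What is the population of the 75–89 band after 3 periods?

17491

— Period 1 —
Births: 17000 * 0.393 = 6681 ; 20500 * 0.238 = 4879 — total 11560
15–29: 7300 * 0.959 = 7001
30–44: 17000 * 0.975 = 16575
45–59: 20500 * 0.938 = 19229
60–74: 13800 * 0.963 = 13289
75–89: 11200 * 0.946 = 10595
Net migration: 15–29 − 280 → 6721; 45–59 − 30 → 19199
Giving 11560 / 6721 / 16575 / 19199 / 13289 / 10595.
— Period 2 —
Births: 6721 * 0.393 = 2641 ; 16575 * 0.238 = 3945 — total 6586
15–29: 11560 * 0.959 = 11086
30–44: 6721 * 0.975 = 6553
45–59: 16575 * 0.938 = 15547
60–74: 19199 * 0.963 = 18489
75–89: 13289 * 0.946 = 12571
Net migration: 15–29 − 280 → 10806; 45–59 − 30 → 15517
Giving 6586 / 10806 / 6553 / 15517 / 18489 / 12571.
— Period 3 —
Births: 10806 * 0.393 = 4247 ; 6553 * 0.238 = 1560 — total 5807
15–29: 6586 * 0.959 = 6316
30–44: 10806 * 0.975 = 10536
45–59: 6553 * 0.938 = 6147
60–74: 15517 * 0.963 = 14943
75–89: 18489 * 0.946 = 17491
Net migration: 15–29 − 280 → 6036; 45–59 − 30 → 6117
Giving 5807 / 6036 / 10536 / 6117 / 14943 / 17491.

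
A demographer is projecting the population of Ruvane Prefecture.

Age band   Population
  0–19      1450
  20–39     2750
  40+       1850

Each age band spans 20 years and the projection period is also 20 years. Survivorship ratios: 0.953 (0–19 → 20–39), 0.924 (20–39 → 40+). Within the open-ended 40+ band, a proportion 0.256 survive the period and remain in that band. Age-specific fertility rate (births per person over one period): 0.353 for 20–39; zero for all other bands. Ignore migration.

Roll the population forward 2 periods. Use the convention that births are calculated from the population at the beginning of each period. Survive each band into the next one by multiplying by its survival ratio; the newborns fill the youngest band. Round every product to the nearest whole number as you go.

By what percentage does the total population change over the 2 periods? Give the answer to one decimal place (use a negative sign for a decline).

[period 1]
Births: 2750 * 0.353 = 971
20–39: 1450 * 0.953 = 1382
40+: 2750 * 0.924 + 1850 * 0.256 = 2541 + 474 = 3015
Giving 971 / 1382 / 3015.
[period 2]
Births: 1382 * 0.353 = 488
20–39: 971 * 0.953 = 925
40+: 1382 * 0.924 + 3015 * 0.256 = 1277 + 772 = 2049
Giving 488 / 925 / 2049.
Total: 6050 → 3462; change = -2588; percentage change = -42.8%

-42.8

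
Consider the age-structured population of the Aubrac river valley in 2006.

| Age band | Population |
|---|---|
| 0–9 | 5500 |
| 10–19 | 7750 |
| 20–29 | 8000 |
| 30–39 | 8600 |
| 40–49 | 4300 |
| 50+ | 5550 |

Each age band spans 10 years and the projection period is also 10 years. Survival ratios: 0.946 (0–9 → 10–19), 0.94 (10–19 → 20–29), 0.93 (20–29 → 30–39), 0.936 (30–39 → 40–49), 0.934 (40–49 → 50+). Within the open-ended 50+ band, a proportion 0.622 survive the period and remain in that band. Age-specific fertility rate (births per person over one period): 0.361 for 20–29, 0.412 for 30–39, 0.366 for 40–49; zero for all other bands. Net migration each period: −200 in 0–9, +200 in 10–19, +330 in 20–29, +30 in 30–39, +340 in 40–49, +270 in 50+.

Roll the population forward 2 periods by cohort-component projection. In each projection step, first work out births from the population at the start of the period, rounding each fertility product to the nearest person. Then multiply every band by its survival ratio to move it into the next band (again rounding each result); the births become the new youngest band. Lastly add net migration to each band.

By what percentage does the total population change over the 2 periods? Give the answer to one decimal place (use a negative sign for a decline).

23.6

(Groups numbered youngest = 1 to oldest = 6.)
[period 1]
Births: 8000 × 0.361 = 2888, 8600 × 0.412 = 3543, 4300 × 0.366 = 1574 → total 8005
Group 2: 5500 × 0.946 = 5203
Group 3: 7750 × 0.94 = 7285
Group 4: 8000 × 0.93 = 7440
Group 5: 8600 × 0.936 = 8050
Group 6: 4300 × 0.934 + 5550 × 0.622 = 4016 + 3452 = 7468
Net migration: Group 1 − 200 → 7805; Group 2 + 200 → 5403; Group 3 + 330 → 7615; Group 4 + 30 → 7470; Group 5 + 340 → 8390; Group 6 + 270 → 7738
Giving 7805 / 5403 / 7615 / 7470 / 8390 / 7738.
[period 2]
Births: 7615 × 0.361 = 2749, 7470 × 0.412 = 3078, 8390 × 0.366 = 3071 → total 8898
Group 2: 7805 × 0.946 = 7384
Group 3: 5403 × 0.94 = 5079
Group 4: 7615 × 0.93 = 7082
Group 5: 7470 × 0.936 = 6992
Group 6: 8390 × 0.934 + 7738 × 0.622 = 7836 + 4813 = 12649
Net migration: Group 1 − 200 → 8698; Group 2 + 200 → 7584; Group 3 + 330 → 5409; Group 4 + 30 → 7112; Group 5 + 340 → 7332; Group 6 + 270 → 12919
Giving 8698 / 7584 / 5409 / 7112 / 7332 / 12919.
Total: 39700 → 49054; change = 9354; percentage change = 23.6%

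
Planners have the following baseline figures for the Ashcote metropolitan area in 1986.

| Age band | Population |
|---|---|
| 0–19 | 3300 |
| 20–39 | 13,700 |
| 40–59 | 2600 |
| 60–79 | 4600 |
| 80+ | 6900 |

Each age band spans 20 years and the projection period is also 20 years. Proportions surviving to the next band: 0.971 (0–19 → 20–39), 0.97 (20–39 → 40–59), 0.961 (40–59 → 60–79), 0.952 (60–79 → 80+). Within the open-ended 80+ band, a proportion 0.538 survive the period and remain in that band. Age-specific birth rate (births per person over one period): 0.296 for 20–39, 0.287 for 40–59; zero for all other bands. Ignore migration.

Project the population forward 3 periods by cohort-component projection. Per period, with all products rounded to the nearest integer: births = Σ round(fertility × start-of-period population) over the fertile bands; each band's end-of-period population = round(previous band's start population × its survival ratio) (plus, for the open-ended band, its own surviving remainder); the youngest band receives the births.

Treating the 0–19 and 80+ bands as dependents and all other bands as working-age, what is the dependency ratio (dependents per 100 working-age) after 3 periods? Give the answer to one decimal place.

Let group 1 be 0–19 through group 5 = 80+.
After projecting period 1:
Births: 13700 × 0.296 = 4055  |  2600 × 0.287 = 746 → 4801
Group 2: 3300 × 0.971 = 3204
Group 3: 13700 × 0.97 = 13289
Group 4: 2600 × 0.961 = 2499
Group 5: 4600 × 0.952 + 6900 × 0.538 = 4379 + 3712 = 8091
Giving 4801 / 3204 / 13289 / 2499 / 8091.
After projecting period 2:
Births: 3204 × 0.296 = 948  |  13289 × 0.287 = 3814 → 4762
Group 2: 4801 × 0.971 = 4662
Group 3: 3204 × 0.97 = 3108
Group 4: 13289 × 0.961 = 12771
Group 5: 2499 × 0.952 + 8091 × 0.538 = 2379 + 4353 = 6732
Giving 4762 / 4662 / 3108 / 12771 / 6732.
After projecting period 3:
Births: 4662 × 0.296 = 1380  |  3108 × 0.287 = 892 → 2272
Group 2: 4762 × 0.971 = 4624
Group 3: 4662 × 0.97 = 4522
Group 4: 3108 × 0.961 = 2987
Group 5: 12771 × 0.952 + 6732 × 0.538 = 12158 + 3622 = 15780
Giving 2272 / 4624 / 4522 / 2987 / 15780.
Dependents (band 0–19 + band 80+) = 2272 + 15780 = 18052; working-age = 12133; ratio = 18052/12133 × 100 = 148.8

148.8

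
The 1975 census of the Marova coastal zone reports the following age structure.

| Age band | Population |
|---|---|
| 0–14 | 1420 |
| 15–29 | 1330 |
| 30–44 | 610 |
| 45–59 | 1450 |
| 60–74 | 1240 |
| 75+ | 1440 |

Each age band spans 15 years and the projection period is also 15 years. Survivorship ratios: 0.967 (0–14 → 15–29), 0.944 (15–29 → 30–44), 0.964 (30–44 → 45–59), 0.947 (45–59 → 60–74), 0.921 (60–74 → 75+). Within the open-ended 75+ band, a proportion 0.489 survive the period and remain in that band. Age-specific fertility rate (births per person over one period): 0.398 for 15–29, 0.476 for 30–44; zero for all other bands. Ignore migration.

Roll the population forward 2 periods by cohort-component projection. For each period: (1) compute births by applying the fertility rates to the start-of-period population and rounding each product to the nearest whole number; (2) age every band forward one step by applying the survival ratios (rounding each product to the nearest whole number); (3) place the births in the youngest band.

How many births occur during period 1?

819

Numbering the bands 1..6 from youngest to oldest:
— Period 1 —
Births: 1330 × 0.398 = 529, 610 × 0.476 = 290 ⇒ total 819
Band 2: 1420 × 0.967 = 1373
Band 3: 1330 × 0.944 = 1256
Band 4: 610 × 0.964 = 588
Band 5: 1450 × 0.947 = 1373
Band 6: 1240 × 0.921 + 1440 × 0.489 = 1142 + 704 = 1846
Giving 819 / 1373 / 1256 / 588 / 1373 / 1846.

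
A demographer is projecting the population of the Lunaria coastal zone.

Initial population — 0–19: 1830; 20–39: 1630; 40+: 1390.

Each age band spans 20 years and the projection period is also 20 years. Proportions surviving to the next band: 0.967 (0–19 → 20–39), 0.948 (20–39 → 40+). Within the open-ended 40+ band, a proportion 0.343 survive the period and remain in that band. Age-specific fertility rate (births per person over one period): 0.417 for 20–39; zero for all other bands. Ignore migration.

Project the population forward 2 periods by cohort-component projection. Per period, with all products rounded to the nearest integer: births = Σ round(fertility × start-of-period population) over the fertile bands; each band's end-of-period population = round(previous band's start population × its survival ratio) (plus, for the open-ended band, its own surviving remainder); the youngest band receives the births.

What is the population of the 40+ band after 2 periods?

Period 1.
Births: 1630 × 0.417 = 680
20–39: 1830 × 0.967 = 1770
40+: 1630 × 0.948 + 1390 × 0.343 = 1545 + 477 = 2022
Population now: 0–19=680, 20–39=1770, 40+=2022
Period 2.
Births: 1770 × 0.417 = 738
20–39: 680 × 0.967 = 658
40+: 1770 × 0.948 + 2022 × 0.343 = 1678 + 694 = 2372
Population now: 0–19=738, 20–39=658, 40+=2372

2372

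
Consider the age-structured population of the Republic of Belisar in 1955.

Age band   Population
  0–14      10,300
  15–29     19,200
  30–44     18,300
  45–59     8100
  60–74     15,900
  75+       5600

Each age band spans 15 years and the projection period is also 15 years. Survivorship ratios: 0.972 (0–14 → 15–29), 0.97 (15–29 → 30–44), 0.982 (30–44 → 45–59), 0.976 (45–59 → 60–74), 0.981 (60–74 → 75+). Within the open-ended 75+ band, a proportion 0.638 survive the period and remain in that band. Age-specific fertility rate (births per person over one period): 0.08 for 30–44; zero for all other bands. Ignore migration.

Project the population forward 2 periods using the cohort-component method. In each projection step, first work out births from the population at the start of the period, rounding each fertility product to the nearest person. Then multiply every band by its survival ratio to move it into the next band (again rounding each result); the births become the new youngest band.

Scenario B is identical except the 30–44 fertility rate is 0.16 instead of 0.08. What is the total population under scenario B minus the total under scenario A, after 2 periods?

(Bands numbered youngest = 1 to oldest = 6.)
[period 1]
Births: 18300 × 0.08 = 1464
Band 2: 10300 × 0.972 = 10012
Band 3: 19200 × 0.97 = 18624
Band 4: 18300 × 0.982 = 17971
Band 5: 8100 × 0.976 = 7906
Band 6: 15900 × 0.981 + 5600 × 0.638 = 15598 + 3573 = 19171
Population now: 0–14=1464, 15–29=10012, 30–44=18624, 45–59=17971, 60–74=7906, 75+=19171
[period 2]
Births: 18624 × 0.08 = 1490
Band 2: 1464 × 0.972 = 1423
Band 3: 10012 × 0.97 = 9712
Band 4: 18624 × 0.982 = 18289
Band 5: 17971 × 0.976 = 17540
Band 6: 7906 × 0.981 + 19171 × 0.638 = 7756 + 12231 = 19987
Population now: 0–14=1490, 15–29=1423, 30–44=9712, 45–59=18289, 60–74=17540, 75+=19987
Scenario A total after 2 periods: 68441
Scenario B projection —
[period 1]
Births: 18300 × 0.16 = 2928
Band 2: 10300 × 0.972 = 10012
Band 3: 19200 × 0.97 = 18624
Band 4: 18300 × 0.982 = 17971
Band 5: 8100 × 0.976 = 7906
Band 6: 15900 × 0.981 + 5600 × 0.638 = 15598 + 3573 = 19171
Population now: 0–14=2928, 15–29=10012, 30–44=18624, 45–59=17971, 60–74=7906, 75+=19171
[period 2]
Births: 18624 × 0.16 = 2980
Band 2: 2928 × 0.972 = 2846
Band 3: 10012 × 0.97 = 9712
Band 4: 18624 × 0.982 = 18289
Band 5: 17971 × 0.976 = 17540
Band 6: 7906 × 0.981 + 19171 × 0.638 = 7756 + 12231 = 19987
Population now: 0–14=2980, 15–29=2846, 30–44=9712, 45–59=18289, 60–74=17540, 75+=19987
Scenario B total after 2 periods: 71354
Difference B − A = 71354 − 68441 = 2913

2913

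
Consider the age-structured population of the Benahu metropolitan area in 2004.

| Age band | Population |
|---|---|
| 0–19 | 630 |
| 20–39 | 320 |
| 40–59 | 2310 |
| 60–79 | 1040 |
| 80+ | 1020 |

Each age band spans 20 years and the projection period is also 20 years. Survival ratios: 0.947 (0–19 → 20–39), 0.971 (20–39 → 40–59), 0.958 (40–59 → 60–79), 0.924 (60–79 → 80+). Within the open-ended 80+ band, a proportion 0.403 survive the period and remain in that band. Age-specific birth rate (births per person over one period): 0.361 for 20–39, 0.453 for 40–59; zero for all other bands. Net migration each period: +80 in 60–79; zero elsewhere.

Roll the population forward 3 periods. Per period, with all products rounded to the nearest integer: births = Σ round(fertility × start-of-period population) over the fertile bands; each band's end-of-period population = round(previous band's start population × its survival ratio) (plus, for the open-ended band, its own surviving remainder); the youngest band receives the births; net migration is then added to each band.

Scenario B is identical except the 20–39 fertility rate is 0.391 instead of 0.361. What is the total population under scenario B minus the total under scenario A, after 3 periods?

62

— Period 1 —
Births: 320 × 0.361 = 116  |  2310 × 0.453 = 1046 — total 1162
20–39: 630 × 0.947 = 597
40–59: 320 × 0.971 = 311
60–79: 2310 × 0.958 = 2213
80+: 1040 × 0.924 + 1020 × 0.403 = 961 + 411 = 1372
Net migration: 60–79 + 80 → 2293
Giving 1162 / 597 / 311 / 2293 / 1372.
— Period 2 —
Births: 597 × 0.361 = 216  |  311 × 0.453 = 141 — total 357
20–39: 1162 × 0.947 = 1100
40–59: 597 × 0.971 = 580
60–79: 311 × 0.958 = 298
80+: 2293 × 0.924 + 1372 × 0.403 = 2119 + 553 = 2672
Net migration: 60–79 + 80 → 378
Giving 357 / 1100 / 580 / 378 / 2672.
— Period 3 —
Births: 1100 × 0.361 = 397  |  580 × 0.453 = 263 — total 660
20–39: 357 × 0.947 = 338
40–59: 1100 × 0.971 = 1068
60–79: 580 × 0.958 = 556
80+: 378 × 0.924 + 2672 × 0.403 = 349 + 1077 = 1426
Net migration: 60–79 + 80 → 636
Giving 660 / 338 / 1068 / 636 / 1426.
Scenario A total after 3 periods: 4128
Scenario B projection —
— Period 1 —
Births: 320 × 0.391 = 125  |  2310 × 0.453 = 1046 — total 1171
20–39: 630 × 0.947 = 597
40–59: 320 × 0.971 = 311
60–79: 2310 × 0.958 = 2213
80+: 1040 × 0.924 + 1020 × 0.403 = 961 + 411 = 1372
Net migration: 60–79 + 80 → 2293
Giving 1171 / 597 / 311 / 2293 / 1372.
— Period 2 —
Births: 597 × 0.391 = 233  |  311 × 0.453 = 141 — total 374
20–39: 1171 × 0.947 = 1109
40–59: 597 × 0.971 = 580
60–79: 311 × 0.958 = 298
80+: 2293 × 0.924 + 1372 × 0.403 = 2119 + 553 = 2672
Net migration: 60–79 + 80 → 378
Giving 374 / 1109 / 580 / 378 / 2672.
— Period 3 —
Births: 1109 × 0.391 = 434  |  580 × 0.453 = 263 — total 697
20–39: 374 × 0.947 = 354
40–59: 1109 × 0.971 = 1077
60–79: 580 × 0.958 = 556
80+: 378 × 0.924 + 2672 × 0.403 = 349 + 1077 = 1426
Net migration: 60–79 + 80 → 636
Giving 697 / 354 / 1077 / 636 / 1426.
Scenario B total after 3 periods: 4190
Difference B − A = 4190 − 4128 = 62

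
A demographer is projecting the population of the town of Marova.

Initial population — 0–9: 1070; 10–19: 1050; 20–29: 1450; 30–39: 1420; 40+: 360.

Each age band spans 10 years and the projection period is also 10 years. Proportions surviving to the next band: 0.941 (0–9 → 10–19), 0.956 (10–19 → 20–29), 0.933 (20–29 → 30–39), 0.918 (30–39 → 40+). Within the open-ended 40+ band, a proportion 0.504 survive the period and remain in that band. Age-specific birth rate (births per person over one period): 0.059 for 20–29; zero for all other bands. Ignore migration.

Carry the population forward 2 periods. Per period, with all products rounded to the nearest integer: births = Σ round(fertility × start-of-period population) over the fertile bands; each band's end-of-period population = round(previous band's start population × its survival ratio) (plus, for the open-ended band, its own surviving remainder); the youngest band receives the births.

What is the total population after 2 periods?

4030

Numbering the bands 1..5 from youngest to oldest:
Period 1:
Births: 1450 × 0.059 = 86
Band 2: 1070 × 0.941 = 1007
Band 3: 1050 × 0.956 = 1004
Band 4: 1450 × 0.933 = 1353
Band 5: 1420 × 0.918 + 360 × 0.504 = 1304 + 181 = 1485
End of period: [86, 1007, 1004, 1353, 1485]
Period 2:
Births: 1004 × 0.059 = 59
Band 2: 86 × 0.941 = 81
Band 3: 1007 × 0.956 = 963
Band 4: 1004 × 0.933 = 937
Band 5: 1353 × 0.918 + 1485 × 0.504 = 1242 + 748 = 1990
End of period: [59, 81, 963, 937, 1990]
Total after period 2: 59 + 81 + 963 + 937 + 1990 = 4030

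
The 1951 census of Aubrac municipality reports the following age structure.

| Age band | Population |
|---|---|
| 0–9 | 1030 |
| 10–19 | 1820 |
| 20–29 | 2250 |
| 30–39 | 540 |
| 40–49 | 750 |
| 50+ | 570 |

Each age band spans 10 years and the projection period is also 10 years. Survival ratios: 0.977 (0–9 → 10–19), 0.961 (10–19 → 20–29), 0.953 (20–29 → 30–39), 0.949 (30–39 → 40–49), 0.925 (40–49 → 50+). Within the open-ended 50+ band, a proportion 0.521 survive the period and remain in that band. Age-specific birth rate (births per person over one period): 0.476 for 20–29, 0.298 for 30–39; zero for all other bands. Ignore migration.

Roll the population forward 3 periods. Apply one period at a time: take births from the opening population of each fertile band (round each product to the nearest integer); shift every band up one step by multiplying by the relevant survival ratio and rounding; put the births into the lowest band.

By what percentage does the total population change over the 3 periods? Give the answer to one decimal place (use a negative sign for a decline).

[period 1]
Births: 2250 × 0.476 = 1071  |  540 × 0.298 = 161 → total 1232
10–19: 1030 × 0.977 = 1006
20–29: 1820 × 0.961 = 1749
30–39: 2250 × 0.953 = 2144
40–49: 540 × 0.949 = 512
50+: 750 × 0.925 + 570 × 0.521 = 694 + 297 = 991
Giving 1232 / 1006 / 1749 / 2144 / 512 / 991.
[period 2]
Births: 1749 × 0.476 = 833  |  2144 × 0.298 = 639 → total 1472
10–19: 1232 × 0.977 = 1204
20–29: 1006 × 0.961 = 967
30–39: 1749 × 0.953 = 1667
40–49: 2144 × 0.949 = 2035
50+: 512 × 0.925 + 991 × 0.521 = 474 + 516 = 990
Giving 1472 / 1204 / 967 / 1667 / 2035 / 990.
[period 3]
Births: 967 × 0.476 = 460  |  1667 × 0.298 = 497 → total 957
10–19: 1472 × 0.977 = 1438
20–29: 1204 × 0.961 = 1157
30–39: 967 × 0.953 = 922
40–49: 1667 × 0.949 = 1582
50+: 2035 × 0.925 + 990 × 0.521 = 1882 + 516 = 2398
Giving 957 / 1438 / 1157 / 922 / 1582 / 2398.
Total: 6960 → 8454; change = 1494; percentage change = 21.5%

21.5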